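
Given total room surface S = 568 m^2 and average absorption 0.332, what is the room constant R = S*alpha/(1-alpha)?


R = 568 * 0.332 / (1 - 0.332) = 282.3 m^2


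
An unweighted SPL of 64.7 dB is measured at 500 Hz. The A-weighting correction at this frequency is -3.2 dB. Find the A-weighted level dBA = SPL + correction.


A-weighting table: 500 Hz -> -3.2 dB correction
SPL_A = SPL + correction = 64.7 + (-3.2) = 61.5 dBA


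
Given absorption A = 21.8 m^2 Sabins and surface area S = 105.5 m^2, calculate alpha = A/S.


Absorption coefficient = absorbed power / incident power
alpha = A / S = 21.8 / 105.5 = 0.20664


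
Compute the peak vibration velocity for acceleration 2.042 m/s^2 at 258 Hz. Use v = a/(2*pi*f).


omega = 2*pi*f = 2*pi*258 = 1621.06 rad/s
v = a / omega = 2.042 / 1621.06 = 0.0012597 m/s


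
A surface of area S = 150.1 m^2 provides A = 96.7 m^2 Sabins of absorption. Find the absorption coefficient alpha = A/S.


Absorption coefficient = absorbed power / incident power
alpha = A / S = 96.7 / 150.1 = 0.64424


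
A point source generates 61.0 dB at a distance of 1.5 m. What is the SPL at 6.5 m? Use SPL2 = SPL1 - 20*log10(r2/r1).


r2/r1 = 6.5/1.5 = 4.33333
Correction = 20*log10(4.33333) = 12.7364 dB
SPL2 = 61.0 - 12.7364 = 48.264 dB


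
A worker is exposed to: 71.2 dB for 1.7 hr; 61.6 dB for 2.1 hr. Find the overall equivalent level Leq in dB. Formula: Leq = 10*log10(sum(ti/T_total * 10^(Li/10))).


T_total = 1.7 + 2.1 = 3.8 hr
(1.7/3.8) * 10^(71.2/10) = 5.89746e+06
(2.1/3.8) * 10^(61.6/10) = 798796
Sum = 5.89746e+06 + 798796 = 6.69626e+06
Leq = 10*log10(6.69626e+06) = 68.258 dB


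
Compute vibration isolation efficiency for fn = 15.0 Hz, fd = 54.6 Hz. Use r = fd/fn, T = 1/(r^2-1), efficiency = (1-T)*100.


r = 54.6 / 15.0 = 3.64
r^2 - 1 = 3.64^2 - 1 = 12.2496
T = 1/12.2496 = 0.0816353
Efficiency = (1 - 0.0816353)*100 = 91.836 %


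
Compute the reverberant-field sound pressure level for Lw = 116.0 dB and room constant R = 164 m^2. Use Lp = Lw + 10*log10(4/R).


4/R = 4/164 = 0.0243902
Lp = 116.0 + 10*log10(0.0243902) = 99.872 dB


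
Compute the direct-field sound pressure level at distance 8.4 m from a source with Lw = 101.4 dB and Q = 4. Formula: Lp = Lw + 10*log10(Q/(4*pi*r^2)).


4*pi*r^2 = 4*pi*8.4^2 = 886.683 m^2
Q / (4*pi*r^2) = 4 / 886.683 = 0.0045112
Lp = 101.4 + 10*log10(0.0045112) = 77.943 dB


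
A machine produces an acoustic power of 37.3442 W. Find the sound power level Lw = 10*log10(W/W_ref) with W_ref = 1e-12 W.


W / W_ref = 37.3442 / 1e-12 = 3.73442e+13
Lw = 10 * log10(3.73442e+13) = 135.72 dB


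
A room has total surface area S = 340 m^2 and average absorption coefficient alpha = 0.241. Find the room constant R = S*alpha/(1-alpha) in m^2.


R = 340 * 0.241 / (1 - 0.241) = 107.96 m^2


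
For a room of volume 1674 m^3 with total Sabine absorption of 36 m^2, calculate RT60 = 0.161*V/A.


RT60 = 0.161 * 1674 / 36 = 7.4865 s


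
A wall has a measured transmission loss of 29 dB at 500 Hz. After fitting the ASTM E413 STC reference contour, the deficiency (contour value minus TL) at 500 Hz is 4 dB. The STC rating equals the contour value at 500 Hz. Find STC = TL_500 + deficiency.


By ASTM E413, STC = value of the fitted reference contour at 500 Hz.
Contour value at 500 Hz = TL_500 + deficiency = 29 + 4 = 33
STC = 33


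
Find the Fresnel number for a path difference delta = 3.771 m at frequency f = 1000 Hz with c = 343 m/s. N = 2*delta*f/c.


N = 2*delta*f/c = 2*delta/lambda, where lambda = c/f
lambda = 343 / 1000 = 0.343 m
N = 2 * 3.771 / 0.343 = 21.988


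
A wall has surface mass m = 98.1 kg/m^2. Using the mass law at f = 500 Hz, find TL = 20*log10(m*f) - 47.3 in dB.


m * f = 98.1 * 500 = 49050
20*log10(49050) = 93.8128 dB
TL = 93.8128 - 47.3 = 46.513 dB


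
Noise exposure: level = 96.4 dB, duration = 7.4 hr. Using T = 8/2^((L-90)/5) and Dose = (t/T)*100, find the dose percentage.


T_allowed = 8 / 2^((96.4 - 90)/5) = 3.29436 hr
Dose = 7.4 / 3.29436 * 100 = 224.63 %


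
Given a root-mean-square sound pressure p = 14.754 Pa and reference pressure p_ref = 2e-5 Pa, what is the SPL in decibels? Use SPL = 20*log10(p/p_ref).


p / p_ref = 14.754 / 2e-5 = 737700
SPL = 20 * log10(737700) = 117.36 dB


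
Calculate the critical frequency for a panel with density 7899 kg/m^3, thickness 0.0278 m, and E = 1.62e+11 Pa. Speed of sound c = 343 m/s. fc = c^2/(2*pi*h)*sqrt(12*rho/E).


12*rho/E = 12*7899/1.62e+11 = 5.85111e-07
sqrt(12*rho/E) = sqrt(5.85111e-07) = 0.000764925
c^2/(2*pi*h) = 343^2/(2*pi*0.0278) = 673540
fc = 673540 * 0.000764925 = 515.21 Hz


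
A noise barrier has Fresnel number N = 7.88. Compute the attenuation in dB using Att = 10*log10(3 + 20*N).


3 + 20*N = 3 + 20*7.88 = 160.6
Att = 10*log10(160.6) = 22.057 dB


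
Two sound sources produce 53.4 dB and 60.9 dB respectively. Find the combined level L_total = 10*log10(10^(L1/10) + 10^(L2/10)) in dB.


10^(53.4/10) = 218776
10^(60.9/10) = 1.23027e+06
Sum = 218776 + 1.23027e+06 = 1.44905e+06
L_total = 10*log10(1.44905e+06) = 61.611 dB


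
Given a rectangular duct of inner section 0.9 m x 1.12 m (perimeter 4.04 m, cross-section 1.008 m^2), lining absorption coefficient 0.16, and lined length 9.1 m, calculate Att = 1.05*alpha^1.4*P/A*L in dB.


alpha^1.4 = 0.16^1.4 = 0.076872
Attenuation rate = 1.05 * alpha^1.4 * P / A
= 1.05 * 0.076872 * 4.04 / 1.008 = 0.323503 dB/m
Total Att = 0.323503 * 9.1 = 2.9439 dB


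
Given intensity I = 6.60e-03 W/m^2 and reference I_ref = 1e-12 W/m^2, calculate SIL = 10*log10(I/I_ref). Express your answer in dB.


I / I_ref = 6.60e-03 / 1e-12 = 6.6e+09
SIL = 10 * log10(6.6e+09) = 98.195 dB


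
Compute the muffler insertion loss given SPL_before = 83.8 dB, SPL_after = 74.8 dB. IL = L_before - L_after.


Insertion loss = SPL without muffler - SPL with muffler
IL = 83.8 - 74.8 = 9 dB


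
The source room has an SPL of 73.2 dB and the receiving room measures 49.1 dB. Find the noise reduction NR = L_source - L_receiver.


NR = L_source - L_receiver (difference between source and receiving room levels)
NR = 73.2 - 49.1 = 24.1 dB


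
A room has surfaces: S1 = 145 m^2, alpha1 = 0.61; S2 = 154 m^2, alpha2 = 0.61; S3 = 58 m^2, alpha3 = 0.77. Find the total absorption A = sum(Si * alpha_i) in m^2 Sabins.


145 * 0.61 = 88.45
154 * 0.61 = 93.94
58 * 0.77 = 44.66
A_total = 88.45 + 93.94 + 44.66 = 227.05 m^2


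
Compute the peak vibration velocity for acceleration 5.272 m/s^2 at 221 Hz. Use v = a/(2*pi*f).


omega = 2*pi*f = 2*pi*221 = 1388.58 rad/s
v = a / omega = 5.272 / 1388.58 = 0.0037967 m/s


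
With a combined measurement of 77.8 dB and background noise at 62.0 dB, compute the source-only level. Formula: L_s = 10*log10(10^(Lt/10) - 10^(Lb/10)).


10^(77.8/10) = 6.0256e+07
10^(62.0/10) = 1.58489e+06
Difference = 6.0256e+07 - 1.58489e+06 = 5.86711e+07
L_source = 10*log10(5.86711e+07) = 77.684 dB


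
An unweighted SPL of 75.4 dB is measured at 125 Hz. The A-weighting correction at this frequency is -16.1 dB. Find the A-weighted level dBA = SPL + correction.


A-weighting table: 125 Hz -> -16.1 dB correction
SPL_A = SPL + correction = 75.4 + (-16.1) = 59.3 dBA


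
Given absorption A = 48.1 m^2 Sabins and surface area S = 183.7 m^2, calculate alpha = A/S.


Absorption coefficient = absorbed power / incident power
alpha = A / S = 48.1 / 183.7 = 0.26184


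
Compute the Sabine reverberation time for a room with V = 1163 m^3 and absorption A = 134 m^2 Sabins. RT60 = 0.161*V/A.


RT60 = 0.161 * 1163 / 134 = 1.3973 s


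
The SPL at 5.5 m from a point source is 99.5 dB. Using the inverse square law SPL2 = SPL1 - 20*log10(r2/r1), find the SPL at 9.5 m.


r2/r1 = 9.5/5.5 = 1.72727
Correction = 20*log10(1.72727) = 4.7472 dB
SPL2 = 99.5 - 4.7472 = 94.753 dB


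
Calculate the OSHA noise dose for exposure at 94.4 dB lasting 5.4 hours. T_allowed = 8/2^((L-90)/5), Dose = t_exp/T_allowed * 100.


T_allowed = 8 / 2^((94.4 - 90)/5) = 4.34694 hr
Dose = 5.4 / 4.34694 * 100 = 124.23 %


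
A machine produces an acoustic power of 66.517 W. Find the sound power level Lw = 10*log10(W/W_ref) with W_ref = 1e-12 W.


W / W_ref = 66.517 / 1e-12 = 6.6517e+13
Lw = 10 * log10(6.6517e+13) = 138.23 dB


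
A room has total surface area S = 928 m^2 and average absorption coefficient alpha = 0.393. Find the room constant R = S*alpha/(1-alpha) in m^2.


R = 928 * 0.393 / (1 - 0.393) = 600.83 m^2


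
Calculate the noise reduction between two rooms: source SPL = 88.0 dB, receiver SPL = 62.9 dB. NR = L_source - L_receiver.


NR = L_source - L_receiver (difference between source and receiving room levels)
NR = 88.0 - 62.9 = 25.1 dB


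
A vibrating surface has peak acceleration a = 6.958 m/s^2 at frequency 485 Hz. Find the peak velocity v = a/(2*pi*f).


omega = 2*pi*f = 2*pi*485 = 3047.34 rad/s
v = a / omega = 6.958 / 3047.34 = 0.0022833 m/s


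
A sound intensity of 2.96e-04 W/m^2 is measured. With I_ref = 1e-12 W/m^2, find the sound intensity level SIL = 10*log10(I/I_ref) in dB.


I / I_ref = 2.96e-04 / 1e-12 = 2.96e+08
SIL = 10 * log10(2.96e+08) = 84.713 dB


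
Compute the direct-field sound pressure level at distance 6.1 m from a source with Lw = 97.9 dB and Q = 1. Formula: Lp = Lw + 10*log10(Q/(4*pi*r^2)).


4*pi*r^2 = 4*pi*6.1^2 = 467.595 m^2
Q / (4*pi*r^2) = 1 / 467.595 = 0.0021386
Lp = 97.9 + 10*log10(0.0021386) = 71.201 dB


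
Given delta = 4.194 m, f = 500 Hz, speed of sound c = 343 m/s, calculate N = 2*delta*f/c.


N = 2*delta*f/c = 2*delta/lambda, where lambda = c/f
lambda = 343 / 500 = 0.686 m
N = 2 * 4.194 / 0.686 = 12.227


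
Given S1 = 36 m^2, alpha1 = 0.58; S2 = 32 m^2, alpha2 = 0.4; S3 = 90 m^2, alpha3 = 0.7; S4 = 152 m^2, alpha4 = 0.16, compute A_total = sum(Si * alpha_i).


36 * 0.58 = 20.88
32 * 0.4 = 12.8
90 * 0.7 = 63
152 * 0.16 = 24.32
A_total = 20.88 + 12.8 + 63 + 24.32 = 121 m^2


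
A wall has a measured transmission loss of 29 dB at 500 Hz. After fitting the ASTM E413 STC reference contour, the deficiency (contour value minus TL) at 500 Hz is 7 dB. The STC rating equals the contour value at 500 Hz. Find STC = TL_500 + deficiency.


By ASTM E413, STC = value of the fitted reference contour at 500 Hz.
Contour value at 500 Hz = TL_500 + deficiency = 29 + 7 = 36
STC = 36


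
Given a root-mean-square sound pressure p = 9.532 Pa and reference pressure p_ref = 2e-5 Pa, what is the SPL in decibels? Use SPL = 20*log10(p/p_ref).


p / p_ref = 9.532 / 2e-5 = 476600
SPL = 20 * log10(476600) = 113.56 dB


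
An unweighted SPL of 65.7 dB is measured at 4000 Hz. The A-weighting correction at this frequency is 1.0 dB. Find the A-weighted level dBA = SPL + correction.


A-weighting table: 4000 Hz -> 1.0 dB correction
SPL_A = SPL + correction = 65.7 + (1.0) = 66.7 dBA


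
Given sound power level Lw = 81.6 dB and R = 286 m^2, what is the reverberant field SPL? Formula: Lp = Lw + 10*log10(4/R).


4/R = 4/286 = 0.013986
Lp = 81.6 + 10*log10(0.013986) = 63.057 dB


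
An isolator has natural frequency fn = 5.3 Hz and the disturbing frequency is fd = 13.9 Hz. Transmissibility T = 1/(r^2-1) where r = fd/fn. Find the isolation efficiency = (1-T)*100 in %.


r = 13.9 / 5.3 = 2.62264
r^2 - 1 = 2.62264^2 - 1 = 5.87824
T = 1/5.87824 = 0.170119
Efficiency = (1 - 0.170119)*100 = 82.988 %


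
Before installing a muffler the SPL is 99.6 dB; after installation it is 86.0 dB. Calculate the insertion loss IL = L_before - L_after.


Insertion loss = SPL without muffler - SPL with muffler
IL = 99.6 - 86.0 = 13.6 dB


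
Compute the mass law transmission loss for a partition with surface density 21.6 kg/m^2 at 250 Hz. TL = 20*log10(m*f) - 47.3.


m * f = 21.6 * 250 = 5400
20*log10(5400) = 74.6479 dB
TL = 74.6479 - 47.3 = 27.348 dB


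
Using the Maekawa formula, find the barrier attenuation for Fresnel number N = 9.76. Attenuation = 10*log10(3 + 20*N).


3 + 20*N = 3 + 20*9.76 = 198.2
Att = 10*log10(198.2) = 22.971 dB


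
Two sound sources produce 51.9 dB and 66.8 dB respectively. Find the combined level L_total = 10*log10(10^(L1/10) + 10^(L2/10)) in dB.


10^(51.9/10) = 154882
10^(66.8/10) = 4.7863e+06
Sum = 154882 + 4.7863e+06 = 4.94118e+06
L_total = 10*log10(4.94118e+06) = 66.938 dB


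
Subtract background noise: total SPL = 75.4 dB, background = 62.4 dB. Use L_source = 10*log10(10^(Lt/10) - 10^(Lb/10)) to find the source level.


10^(75.4/10) = 3.46737e+07
10^(62.4/10) = 1.7378e+06
Difference = 3.46737e+07 - 1.7378e+06 = 3.29359e+07
L_source = 10*log10(3.29359e+07) = 75.177 dB


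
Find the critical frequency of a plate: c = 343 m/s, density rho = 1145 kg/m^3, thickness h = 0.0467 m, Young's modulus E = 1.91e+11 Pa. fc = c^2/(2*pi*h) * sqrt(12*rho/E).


12*rho/E = 12*1145/1.91e+11 = 7.19372e-08
sqrt(12*rho/E) = sqrt(7.19372e-08) = 0.000268211
c^2/(2*pi*h) = 343^2/(2*pi*0.0467) = 400951
fc = 400951 * 0.000268211 = 107.54 Hz


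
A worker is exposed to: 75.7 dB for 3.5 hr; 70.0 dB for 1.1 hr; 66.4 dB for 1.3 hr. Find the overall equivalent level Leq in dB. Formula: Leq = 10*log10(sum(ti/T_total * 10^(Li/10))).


T_total = 3.5 + 1.1 + 1.3 = 5.9 hr
(3.5/5.9) * 10^(75.7/10) = 2.20402e+07
(1.1/5.9) * 10^(70.0/10) = 1.86441e+06
(1.3/5.9) * 10^(66.4/10) = 961815
Sum = 2.20402e+07 + 1.86441e+06 + 961815 = 2.48664e+07
Leq = 10*log10(2.48664e+07) = 73.956 dB


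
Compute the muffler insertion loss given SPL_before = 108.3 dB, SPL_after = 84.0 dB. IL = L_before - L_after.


Insertion loss = SPL without muffler - SPL with muffler
IL = 108.3 - 84.0 = 24.3 dB


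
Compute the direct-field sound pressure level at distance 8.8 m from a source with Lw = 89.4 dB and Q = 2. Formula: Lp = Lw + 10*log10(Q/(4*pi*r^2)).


4*pi*r^2 = 4*pi*8.8^2 = 973.14 m^2
Q / (4*pi*r^2) = 2 / 973.14 = 0.0020552
Lp = 89.4 + 10*log10(0.0020552) = 62.529 dB


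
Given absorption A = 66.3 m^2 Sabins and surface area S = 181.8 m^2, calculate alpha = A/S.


Absorption coefficient = absorbed power / incident power
alpha = A / S = 66.3 / 181.8 = 0.36469


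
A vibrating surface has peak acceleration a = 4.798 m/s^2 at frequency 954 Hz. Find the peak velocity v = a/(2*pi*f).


omega = 2*pi*f = 2*pi*954 = 5994.16 rad/s
v = a / omega = 4.798 / 5994.16 = 0.00080045 m/s


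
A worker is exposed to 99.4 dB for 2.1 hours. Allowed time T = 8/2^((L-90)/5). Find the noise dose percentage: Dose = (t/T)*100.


T_allowed = 8 / 2^((99.4 - 90)/5) = 2.17347 hr
Dose = 2.1 / 2.17347 * 100 = 96.62 %


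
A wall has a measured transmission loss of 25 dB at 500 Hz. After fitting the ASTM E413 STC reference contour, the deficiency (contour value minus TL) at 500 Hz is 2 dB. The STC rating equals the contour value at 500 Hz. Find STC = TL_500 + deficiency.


By ASTM E413, STC = value of the fitted reference contour at 500 Hz.
Contour value at 500 Hz = TL_500 + deficiency = 25 + 2 = 27
STC = 27


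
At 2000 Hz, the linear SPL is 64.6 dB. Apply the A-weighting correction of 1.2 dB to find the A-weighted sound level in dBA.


A-weighting table: 2000 Hz -> 1.2 dB correction
SPL_A = SPL + correction = 64.6 + (1.2) = 65.8 dBA


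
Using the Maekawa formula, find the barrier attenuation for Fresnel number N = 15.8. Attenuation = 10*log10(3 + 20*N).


3 + 20*N = 3 + 20*15.8 = 319
Att = 10*log10(319) = 25.038 dB


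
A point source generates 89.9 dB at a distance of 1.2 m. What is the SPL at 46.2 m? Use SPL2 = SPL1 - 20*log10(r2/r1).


r2/r1 = 46.2/1.2 = 38.5
Correction = 20*log10(38.5) = 31.7092 dB
SPL2 = 89.9 - 31.7092 = 58.191 dB


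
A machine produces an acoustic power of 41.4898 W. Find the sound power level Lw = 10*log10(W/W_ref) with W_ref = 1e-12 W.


W / W_ref = 41.4898 / 1e-12 = 4.14898e+13
Lw = 10 * log10(4.14898e+13) = 136.18 dB


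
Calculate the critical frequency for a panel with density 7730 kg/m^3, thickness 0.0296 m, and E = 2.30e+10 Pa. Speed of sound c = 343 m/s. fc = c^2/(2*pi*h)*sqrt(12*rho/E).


12*rho/E = 12*7730/2.30e+10 = 4.03304e-06
sqrt(12*rho/E) = sqrt(4.03304e-06) = 0.00200824
c^2/(2*pi*h) = 343^2/(2*pi*0.0296) = 632582
fc = 632582 * 0.00200824 = 1270.4 Hz


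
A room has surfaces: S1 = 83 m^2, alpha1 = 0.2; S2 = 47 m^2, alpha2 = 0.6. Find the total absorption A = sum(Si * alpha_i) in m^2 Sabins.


83 * 0.2 = 16.6
47 * 0.6 = 28.2
A_total = 16.6 + 28.2 = 44.8 m^2


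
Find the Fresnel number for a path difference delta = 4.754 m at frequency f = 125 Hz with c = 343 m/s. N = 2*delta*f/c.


N = 2*delta*f/c = 2*delta/lambda, where lambda = c/f
lambda = 343 / 125 = 2.744 m
N = 2 * 4.754 / 2.744 = 3.465


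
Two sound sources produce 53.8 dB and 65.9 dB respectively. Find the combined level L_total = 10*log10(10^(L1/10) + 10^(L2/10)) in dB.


10^(53.8/10) = 239883
10^(65.9/10) = 3.89045e+06
Sum = 239883 + 3.89045e+06 = 4.13033e+06
L_total = 10*log10(4.13033e+06) = 66.16 dB


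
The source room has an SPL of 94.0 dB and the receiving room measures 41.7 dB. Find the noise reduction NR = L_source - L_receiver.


NR = L_source - L_receiver (difference between source and receiving room levels)
NR = 94.0 - 41.7 = 52.3 dB


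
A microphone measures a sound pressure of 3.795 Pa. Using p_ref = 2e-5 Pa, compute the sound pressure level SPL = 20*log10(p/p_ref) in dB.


p / p_ref = 3.795 / 2e-5 = 189750
SPL = 20 * log10(189750) = 105.56 dB


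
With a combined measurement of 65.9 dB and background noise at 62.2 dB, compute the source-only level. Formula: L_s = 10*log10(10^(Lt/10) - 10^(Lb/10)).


10^(65.9/10) = 3.89045e+06
10^(62.2/10) = 1.65959e+06
Difference = 3.89045e+06 - 1.65959e+06 = 2.23086e+06
L_source = 10*log10(2.23086e+06) = 63.485 dB


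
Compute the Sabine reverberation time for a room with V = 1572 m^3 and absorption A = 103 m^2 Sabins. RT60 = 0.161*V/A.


RT60 = 0.161 * 1572 / 103 = 2.4572 s


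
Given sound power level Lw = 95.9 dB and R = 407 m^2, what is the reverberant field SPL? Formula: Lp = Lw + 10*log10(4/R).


4/R = 4/407 = 0.00982801
Lp = 95.9 + 10*log10(0.00982801) = 75.825 dB


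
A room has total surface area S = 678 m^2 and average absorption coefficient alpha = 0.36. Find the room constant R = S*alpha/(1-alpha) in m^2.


R = 678 * 0.36 / (1 - 0.36) = 381.37 m^2


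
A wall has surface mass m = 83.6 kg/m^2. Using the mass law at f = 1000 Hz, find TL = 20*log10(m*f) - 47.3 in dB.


m * f = 83.6 * 1000 = 83600
20*log10(83600) = 98.4441 dB
TL = 98.4441 - 47.3 = 51.144 dB


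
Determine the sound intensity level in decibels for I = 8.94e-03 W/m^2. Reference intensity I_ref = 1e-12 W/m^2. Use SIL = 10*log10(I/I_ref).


I / I_ref = 8.94e-03 / 1e-12 = 8.94e+09
SIL = 10 * log10(8.94e+09) = 99.513 dB


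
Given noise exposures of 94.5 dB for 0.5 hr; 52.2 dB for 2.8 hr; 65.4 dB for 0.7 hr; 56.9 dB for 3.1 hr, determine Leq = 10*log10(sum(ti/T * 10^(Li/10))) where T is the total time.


T_total = 0.5 + 2.8 + 0.7 + 3.1 = 7.1 hr
(0.5/7.1) * 10^(94.5/10) = 1.98478e+08
(2.8/7.1) * 10^(52.2/10) = 65448.5
(0.7/7.1) * 10^(65.4/10) = 341853
(3.1/7.1) * 10^(56.9/10) = 213847
Sum = 1.98478e+08 + 65448.5 + 341853 + 213847 = 1.99099e+08
Leq = 10*log10(1.99099e+08) = 82.991 dB


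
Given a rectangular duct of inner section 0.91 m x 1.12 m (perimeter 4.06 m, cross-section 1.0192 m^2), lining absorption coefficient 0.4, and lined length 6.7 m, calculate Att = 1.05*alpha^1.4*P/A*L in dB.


alpha^1.4 = 0.4^1.4 = 0.277258
Attenuation rate = 1.05 * alpha^1.4 * P / A
= 1.05 * 0.277258 * 4.06 / 1.0192 = 1.15968 dB/m
Total Att = 1.15968 * 6.7 = 7.7699 dB


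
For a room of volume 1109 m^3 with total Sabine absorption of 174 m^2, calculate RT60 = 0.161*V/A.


RT60 = 0.161 * 1109 / 174 = 1.0261 s


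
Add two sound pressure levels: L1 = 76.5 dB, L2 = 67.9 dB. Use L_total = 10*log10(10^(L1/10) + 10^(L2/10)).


10^(76.5/10) = 4.46684e+07
10^(67.9/10) = 6.16595e+06
Sum = 4.46684e+07 + 6.16595e+06 = 5.08344e+07
L_total = 10*log10(5.08344e+07) = 77.062 dB


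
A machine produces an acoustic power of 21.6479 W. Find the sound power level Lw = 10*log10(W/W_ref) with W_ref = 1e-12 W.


W / W_ref = 21.6479 / 1e-12 = 2.16479e+13
Lw = 10 * log10(2.16479e+13) = 133.35 dB


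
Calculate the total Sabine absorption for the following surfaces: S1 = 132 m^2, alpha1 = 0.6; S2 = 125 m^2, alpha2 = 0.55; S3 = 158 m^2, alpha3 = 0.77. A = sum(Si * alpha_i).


132 * 0.6 = 79.2
125 * 0.55 = 68.75
158 * 0.77 = 121.66
A_total = 79.2 + 68.75 + 121.66 = 269.61 m^2


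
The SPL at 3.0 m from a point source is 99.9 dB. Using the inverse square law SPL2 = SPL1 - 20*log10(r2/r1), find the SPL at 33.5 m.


r2/r1 = 33.5/3.0 = 11.1667
Correction = 20*log10(11.1667) = 20.9585 dB
SPL2 = 99.9 - 20.9585 = 78.942 dB


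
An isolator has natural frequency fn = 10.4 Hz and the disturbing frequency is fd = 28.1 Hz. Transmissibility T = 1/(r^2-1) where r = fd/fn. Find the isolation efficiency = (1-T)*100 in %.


r = 28.1 / 10.4 = 2.70192
r^2 - 1 = 2.70192^2 - 1 = 6.30037
T = 1/6.30037 = 0.158721
Efficiency = (1 - 0.158721)*100 = 84.128 %


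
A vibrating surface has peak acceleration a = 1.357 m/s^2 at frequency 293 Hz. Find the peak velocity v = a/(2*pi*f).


omega = 2*pi*f = 2*pi*293 = 1840.97 rad/s
v = a / omega = 1.357 / 1840.97 = 0.00073711 m/s


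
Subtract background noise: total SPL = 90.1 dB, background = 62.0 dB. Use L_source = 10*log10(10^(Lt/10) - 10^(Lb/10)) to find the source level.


10^(90.1/10) = 1.02329e+09
10^(62.0/10) = 1.58489e+06
Difference = 1.02329e+09 - 1.58489e+06 = 1.02171e+09
L_source = 10*log10(1.02171e+09) = 90.093 dB


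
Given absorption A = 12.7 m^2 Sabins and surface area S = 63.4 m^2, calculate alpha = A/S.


Absorption coefficient = absorbed power / incident power
alpha = A / S = 12.7 / 63.4 = 0.20032


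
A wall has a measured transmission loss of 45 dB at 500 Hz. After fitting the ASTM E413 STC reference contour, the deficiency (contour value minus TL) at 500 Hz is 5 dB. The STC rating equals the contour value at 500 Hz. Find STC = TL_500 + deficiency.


By ASTM E413, STC = value of the fitted reference contour at 500 Hz.
Contour value at 500 Hz = TL_500 + deficiency = 45 + 5 = 50
STC = 50


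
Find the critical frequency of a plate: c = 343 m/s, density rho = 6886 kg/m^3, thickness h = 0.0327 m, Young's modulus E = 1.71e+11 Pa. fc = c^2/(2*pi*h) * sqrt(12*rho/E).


12*rho/E = 12*6886/1.71e+11 = 4.83228e-07
sqrt(12*rho/E) = sqrt(4.83228e-07) = 0.000695146
c^2/(2*pi*h) = 343^2/(2*pi*0.0327) = 572612
fc = 572612 * 0.000695146 = 398.05 Hz


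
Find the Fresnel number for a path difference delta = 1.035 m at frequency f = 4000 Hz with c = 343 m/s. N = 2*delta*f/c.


N = 2*delta*f/c = 2*delta/lambda, where lambda = c/f
lambda = 343 / 4000 = 0.08575 m
N = 2 * 1.035 / 0.08575 = 24.14


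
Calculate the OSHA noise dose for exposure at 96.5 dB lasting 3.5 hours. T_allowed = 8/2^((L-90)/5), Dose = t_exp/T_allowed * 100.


T_allowed = 8 / 2^((96.5 - 90)/5) = 3.24901 hr
Dose = 3.5 / 3.24901 * 100 = 107.73 %


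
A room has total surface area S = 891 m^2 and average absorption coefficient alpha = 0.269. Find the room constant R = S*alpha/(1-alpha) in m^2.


R = 891 * 0.269 / (1 - 0.269) = 327.88 m^2


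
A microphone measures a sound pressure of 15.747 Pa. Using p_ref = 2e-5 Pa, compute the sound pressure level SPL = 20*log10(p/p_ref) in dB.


p / p_ref = 15.747 / 2e-5 = 787350
SPL = 20 * log10(787350) = 117.92 dB


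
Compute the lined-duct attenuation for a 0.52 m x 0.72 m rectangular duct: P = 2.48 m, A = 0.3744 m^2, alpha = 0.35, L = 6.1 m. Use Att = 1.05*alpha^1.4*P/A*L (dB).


alpha^1.4 = 0.35^1.4 = 0.229983
Attenuation rate = 1.05 * alpha^1.4 * P / A
= 1.05 * 0.229983 * 2.48 / 0.3744 = 1.59956 dB/m
Total Att = 1.59956 * 6.1 = 9.7573 dB


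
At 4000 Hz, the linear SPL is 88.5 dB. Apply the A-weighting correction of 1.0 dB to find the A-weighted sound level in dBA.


A-weighting table: 4000 Hz -> 1.0 dB correction
SPL_A = SPL + correction = 88.5 + (1.0) = 89.5 dBA


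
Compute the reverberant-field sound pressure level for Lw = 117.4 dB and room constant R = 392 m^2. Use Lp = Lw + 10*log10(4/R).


4/R = 4/392 = 0.0102041
Lp = 117.4 + 10*log10(0.0102041) = 97.488 dB


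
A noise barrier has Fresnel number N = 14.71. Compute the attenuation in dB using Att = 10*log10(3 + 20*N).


3 + 20*N = 3 + 20*14.71 = 297.2
Att = 10*log10(297.2) = 24.73 dB


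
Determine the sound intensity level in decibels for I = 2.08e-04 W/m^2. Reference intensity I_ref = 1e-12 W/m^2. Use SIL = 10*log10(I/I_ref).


I / I_ref = 2.08e-04 / 1e-12 = 2.08e+08
SIL = 10 * log10(2.08e+08) = 83.181 dB


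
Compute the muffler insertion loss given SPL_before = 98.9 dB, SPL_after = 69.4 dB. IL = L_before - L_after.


Insertion loss = SPL without muffler - SPL with muffler
IL = 98.9 - 69.4 = 29.5 dB


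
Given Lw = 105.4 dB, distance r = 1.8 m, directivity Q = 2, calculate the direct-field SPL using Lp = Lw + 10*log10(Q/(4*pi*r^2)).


4*pi*r^2 = 4*pi*1.8^2 = 40.715 m^2
Q / (4*pi*r^2) = 2 / 40.715 = 0.0491219
Lp = 105.4 + 10*log10(0.0491219) = 92.313 dB


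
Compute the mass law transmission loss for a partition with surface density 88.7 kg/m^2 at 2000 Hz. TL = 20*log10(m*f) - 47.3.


m * f = 88.7 * 2000 = 177400
20*log10(177400) = 104.979 dB
TL = 104.979 - 47.3 = 57.679 dB


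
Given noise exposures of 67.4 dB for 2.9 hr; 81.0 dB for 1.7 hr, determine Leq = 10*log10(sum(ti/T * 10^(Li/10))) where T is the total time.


T_total = 2.9 + 1.7 = 4.6 hr
(2.9/4.6) * 10^(67.4/10) = 3.4645e+06
(1.7/4.6) * 10^(81.0/10) = 4.65255e+07
Sum = 3.4645e+06 + 4.65255e+07 = 4.999e+07
Leq = 10*log10(4.999e+07) = 76.989 dB


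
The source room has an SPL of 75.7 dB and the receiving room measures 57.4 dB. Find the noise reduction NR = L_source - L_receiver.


NR = L_source - L_receiver (difference between source and receiving room levels)
NR = 75.7 - 57.4 = 18.3 dB


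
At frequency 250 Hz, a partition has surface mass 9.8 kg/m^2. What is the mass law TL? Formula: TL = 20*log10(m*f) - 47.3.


m * f = 9.8 * 250 = 2450
20*log10(2450) = 67.7833 dB
TL = 67.7833 - 47.3 = 20.483 dB


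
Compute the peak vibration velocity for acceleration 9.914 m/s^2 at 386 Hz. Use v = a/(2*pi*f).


omega = 2*pi*f = 2*pi*386 = 2425.31 rad/s
v = a / omega = 9.914 / 2425.31 = 0.0040877 m/s


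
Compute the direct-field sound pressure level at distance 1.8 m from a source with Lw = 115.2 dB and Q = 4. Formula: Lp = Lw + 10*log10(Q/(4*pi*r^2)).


4*pi*r^2 = 4*pi*1.8^2 = 40.715 m^2
Q / (4*pi*r^2) = 4 / 40.715 = 0.0982439
Lp = 115.2 + 10*log10(0.0982439) = 105.12 dB


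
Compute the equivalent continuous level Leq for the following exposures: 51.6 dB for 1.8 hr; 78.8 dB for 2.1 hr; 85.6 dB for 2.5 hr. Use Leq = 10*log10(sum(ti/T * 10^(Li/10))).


T_total = 1.8 + 2.1 + 2.5 = 6.4 hr
(1.8/6.4) * 10^(51.6/10) = 40653
(2.1/6.4) * 10^(78.8/10) = 2.48908e+07
(2.5/6.4) * 10^(85.6/10) = 1.41827e+08
Sum = 40653 + 2.48908e+07 + 1.41827e+08 = 1.66758e+08
Leq = 10*log10(1.66758e+08) = 82.221 dB


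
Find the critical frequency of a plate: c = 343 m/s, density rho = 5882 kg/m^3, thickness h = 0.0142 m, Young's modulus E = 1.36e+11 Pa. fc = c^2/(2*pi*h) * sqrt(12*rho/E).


12*rho/E = 12*5882/1.36e+11 = 5.19e-07
sqrt(12*rho/E) = sqrt(5.19e-07) = 0.000720417
c^2/(2*pi*h) = 343^2/(2*pi*0.0142) = 1.31862e+06
fc = 1.31862e+06 * 0.000720417 = 949.96 Hz


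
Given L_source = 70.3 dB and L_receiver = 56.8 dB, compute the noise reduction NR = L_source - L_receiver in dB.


NR = L_source - L_receiver (difference between source and receiving room levels)
NR = 70.3 - 56.8 = 13.5 dB


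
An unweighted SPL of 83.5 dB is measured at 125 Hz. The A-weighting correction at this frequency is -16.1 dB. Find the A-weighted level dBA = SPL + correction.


A-weighting table: 125 Hz -> -16.1 dB correction
SPL_A = SPL + correction = 83.5 + (-16.1) = 67.4 dBA


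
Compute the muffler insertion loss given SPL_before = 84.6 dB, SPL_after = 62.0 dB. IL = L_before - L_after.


Insertion loss = SPL without muffler - SPL with muffler
IL = 84.6 - 62.0 = 22.6 dB


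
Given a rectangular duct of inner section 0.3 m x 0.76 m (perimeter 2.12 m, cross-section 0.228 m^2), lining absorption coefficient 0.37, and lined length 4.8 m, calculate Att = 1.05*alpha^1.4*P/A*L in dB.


alpha^1.4 = 0.37^1.4 = 0.248589
Attenuation rate = 1.05 * alpha^1.4 * P / A
= 1.05 * 0.248589 * 2.12 / 0.228 = 2.42701 dB/m
Total Att = 2.42701 * 4.8 = 11.65 dB


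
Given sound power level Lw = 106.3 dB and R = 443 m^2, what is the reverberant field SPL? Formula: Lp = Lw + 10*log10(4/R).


4/R = 4/443 = 0.00902935
Lp = 106.3 + 10*log10(0.00902935) = 85.857 dB


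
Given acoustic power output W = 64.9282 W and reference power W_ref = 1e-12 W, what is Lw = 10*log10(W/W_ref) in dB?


W / W_ref = 64.9282 / 1e-12 = 6.49282e+13
Lw = 10 * log10(6.49282e+13) = 138.12 dB


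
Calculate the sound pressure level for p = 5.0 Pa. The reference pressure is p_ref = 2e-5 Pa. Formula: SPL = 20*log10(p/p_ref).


p / p_ref = 5.0 / 2e-5 = 250000
SPL = 20 * log10(250000) = 107.96 dB


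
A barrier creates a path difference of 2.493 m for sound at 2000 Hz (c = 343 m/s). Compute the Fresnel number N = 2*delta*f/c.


N = 2*delta*f/c = 2*delta/lambda, where lambda = c/f
lambda = 343 / 2000 = 0.1715 m
N = 2 * 2.493 / 0.1715 = 29.073


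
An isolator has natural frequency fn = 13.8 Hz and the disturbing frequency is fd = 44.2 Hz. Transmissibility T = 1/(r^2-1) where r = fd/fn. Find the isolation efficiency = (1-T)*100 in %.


r = 44.2 / 13.8 = 3.2029
r^2 - 1 = 3.2029^2 - 1 = 9.25857
T = 1/9.25857 = 0.108008
Efficiency = (1 - 0.108008)*100 = 89.199 %


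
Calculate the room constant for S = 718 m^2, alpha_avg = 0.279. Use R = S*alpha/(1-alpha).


R = 718 * 0.279 / (1 - 0.279) = 277.84 m^2


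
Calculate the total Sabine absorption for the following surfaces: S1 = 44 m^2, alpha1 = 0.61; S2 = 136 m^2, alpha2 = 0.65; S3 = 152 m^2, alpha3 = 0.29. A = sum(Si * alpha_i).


44 * 0.61 = 26.84
136 * 0.65 = 88.4
152 * 0.29 = 44.08
A_total = 26.84 + 88.4 + 44.08 = 159.32 m^2


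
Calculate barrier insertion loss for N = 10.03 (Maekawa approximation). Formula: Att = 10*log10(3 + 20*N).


3 + 20*N = 3 + 20*10.03 = 203.6
Att = 10*log10(203.6) = 23.088 dB


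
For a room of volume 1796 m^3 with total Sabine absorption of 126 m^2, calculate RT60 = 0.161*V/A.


RT60 = 0.161 * 1796 / 126 = 2.2949 s


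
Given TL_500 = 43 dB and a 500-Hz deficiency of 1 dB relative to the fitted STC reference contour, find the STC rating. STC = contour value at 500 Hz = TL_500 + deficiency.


By ASTM E413, STC = value of the fitted reference contour at 500 Hz.
Contour value at 500 Hz = TL_500 + deficiency = 43 + 1 = 44
STC = 44


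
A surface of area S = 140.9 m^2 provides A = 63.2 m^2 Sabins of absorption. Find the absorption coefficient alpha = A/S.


Absorption coefficient = absorbed power / incident power
alpha = A / S = 63.2 / 140.9 = 0.44855


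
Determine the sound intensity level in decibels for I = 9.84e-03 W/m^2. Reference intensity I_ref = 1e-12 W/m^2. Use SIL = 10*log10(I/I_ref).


I / I_ref = 9.84e-03 / 1e-12 = 9.84e+09
SIL = 10 * log10(9.84e+09) = 99.93 dB


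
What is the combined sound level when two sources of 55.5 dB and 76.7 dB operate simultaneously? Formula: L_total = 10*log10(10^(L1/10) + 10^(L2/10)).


10^(55.5/10) = 354813
10^(76.7/10) = 4.67735e+07
Sum = 354813 + 4.67735e+07 = 4.71283e+07
L_total = 10*log10(4.71283e+07) = 76.733 dB


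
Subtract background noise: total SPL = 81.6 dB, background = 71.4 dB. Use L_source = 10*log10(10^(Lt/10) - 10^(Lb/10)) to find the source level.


10^(81.6/10) = 1.44544e+08
10^(71.4/10) = 1.38038e+07
Difference = 1.44544e+08 - 1.38038e+07 = 1.3074e+08
L_source = 10*log10(1.3074e+08) = 81.164 dB


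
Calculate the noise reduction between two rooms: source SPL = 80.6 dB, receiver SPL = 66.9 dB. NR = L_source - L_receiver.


NR = L_source - L_receiver (difference between source and receiving room levels)
NR = 80.6 - 66.9 = 13.7 dB


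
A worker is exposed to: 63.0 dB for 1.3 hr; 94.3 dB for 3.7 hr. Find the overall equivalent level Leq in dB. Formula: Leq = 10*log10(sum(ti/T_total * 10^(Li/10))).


T_total = 1.3 + 3.7 = 5.0 hr
(1.3/5.0) * 10^(63.0/10) = 518768
(3.7/5.0) * 10^(94.3/10) = 1.99174e+09
Sum = 518768 + 1.99174e+09 = 1.99226e+09
Leq = 10*log10(1.99226e+09) = 92.993 dB


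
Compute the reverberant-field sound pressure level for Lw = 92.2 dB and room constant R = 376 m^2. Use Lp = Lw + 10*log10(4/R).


4/R = 4/376 = 0.0106383
Lp = 92.2 + 10*log10(0.0106383) = 72.469 dB


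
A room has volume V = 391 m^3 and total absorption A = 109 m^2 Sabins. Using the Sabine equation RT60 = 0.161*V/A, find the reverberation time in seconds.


RT60 = 0.161 * 391 / 109 = 0.57753 s


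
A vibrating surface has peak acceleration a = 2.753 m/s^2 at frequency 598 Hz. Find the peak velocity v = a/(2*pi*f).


omega = 2*pi*f = 2*pi*598 = 3757.34 rad/s
v = a / omega = 2.753 / 3757.34 = 0.0007327 m/s


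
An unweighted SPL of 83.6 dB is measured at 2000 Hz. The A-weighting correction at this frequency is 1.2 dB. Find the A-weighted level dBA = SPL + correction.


A-weighting table: 2000 Hz -> 1.2 dB correction
SPL_A = SPL + correction = 83.6 + (1.2) = 84.8 dBA


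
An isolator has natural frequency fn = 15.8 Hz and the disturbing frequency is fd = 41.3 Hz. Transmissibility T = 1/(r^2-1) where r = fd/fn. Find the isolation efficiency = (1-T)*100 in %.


r = 41.3 / 15.8 = 2.61392
r^2 - 1 = 2.61392^2 - 1 = 5.83258
T = 1/5.83258 = 0.171451
Efficiency = (1 - 0.171451)*100 = 82.855 %


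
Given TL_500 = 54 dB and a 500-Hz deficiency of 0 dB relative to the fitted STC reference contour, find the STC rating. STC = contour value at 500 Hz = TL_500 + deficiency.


By ASTM E413, STC = value of the fitted reference contour at 500 Hz.
Contour value at 500 Hz = TL_500 + deficiency = 54 + 0 = 54
STC = 54


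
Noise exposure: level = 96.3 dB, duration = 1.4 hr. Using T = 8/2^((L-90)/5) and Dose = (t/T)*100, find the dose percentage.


T_allowed = 8 / 2^((96.3 - 90)/5) = 3.34035 hr
Dose = 1.4 / 3.34035 * 100 = 41.912 %


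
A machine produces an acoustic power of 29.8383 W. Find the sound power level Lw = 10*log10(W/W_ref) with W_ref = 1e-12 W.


W / W_ref = 29.8383 / 1e-12 = 2.98383e+13
Lw = 10 * log10(2.98383e+13) = 134.75 dB


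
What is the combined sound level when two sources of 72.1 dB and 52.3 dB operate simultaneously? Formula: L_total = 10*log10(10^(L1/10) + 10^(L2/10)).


10^(72.1/10) = 1.62181e+07
10^(52.3/10) = 169824
Sum = 1.62181e+07 + 169824 = 1.63879e+07
L_total = 10*log10(1.63879e+07) = 72.145 dB


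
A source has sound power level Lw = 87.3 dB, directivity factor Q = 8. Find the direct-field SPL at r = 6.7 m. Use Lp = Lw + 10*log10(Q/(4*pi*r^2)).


4*pi*r^2 = 4*pi*6.7^2 = 564.104 m^2
Q / (4*pi*r^2) = 8 / 564.104 = 0.0141818
Lp = 87.3 + 10*log10(0.0141818) = 68.817 dB


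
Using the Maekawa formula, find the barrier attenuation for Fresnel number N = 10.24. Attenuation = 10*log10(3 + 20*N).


3 + 20*N = 3 + 20*10.24 = 207.8
Att = 10*log10(207.8) = 23.176 dB


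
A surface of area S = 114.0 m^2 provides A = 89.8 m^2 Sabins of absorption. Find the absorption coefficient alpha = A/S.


Absorption coefficient = absorbed power / incident power
alpha = A / S = 89.8 / 114.0 = 0.78772


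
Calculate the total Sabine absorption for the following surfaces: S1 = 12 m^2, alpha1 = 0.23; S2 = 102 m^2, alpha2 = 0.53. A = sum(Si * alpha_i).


12 * 0.23 = 2.76
102 * 0.53 = 54.06
A_total = 2.76 + 54.06 = 56.82 m^2


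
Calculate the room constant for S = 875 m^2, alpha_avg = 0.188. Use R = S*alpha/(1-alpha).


R = 875 * 0.188 / (1 - 0.188) = 202.59 m^2


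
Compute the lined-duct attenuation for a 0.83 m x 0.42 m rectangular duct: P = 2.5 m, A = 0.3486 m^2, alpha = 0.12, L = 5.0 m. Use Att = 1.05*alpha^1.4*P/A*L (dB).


alpha^1.4 = 0.12^1.4 = 0.0513871
Attenuation rate = 1.05 * alpha^1.4 * P / A
= 1.05 * 0.0513871 * 2.5 / 0.3486 = 0.386951 dB/m
Total Att = 0.386951 * 5.0 = 1.9348 dB


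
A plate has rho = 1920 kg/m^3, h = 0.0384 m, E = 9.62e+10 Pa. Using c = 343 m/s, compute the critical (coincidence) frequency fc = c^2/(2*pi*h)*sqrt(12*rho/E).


12*rho/E = 12*1920/9.62e+10 = 2.39501e-07
sqrt(12*rho/E) = sqrt(2.39501e-07) = 0.000489388
c^2/(2*pi*h) = 343^2/(2*pi*0.0384) = 487615
fc = 487615 * 0.000489388 = 238.63 Hz


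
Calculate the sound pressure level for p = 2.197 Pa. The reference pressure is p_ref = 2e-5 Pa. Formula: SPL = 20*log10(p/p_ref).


p / p_ref = 2.197 / 2e-5 = 109850
SPL = 20 * log10(109850) = 100.82 dB


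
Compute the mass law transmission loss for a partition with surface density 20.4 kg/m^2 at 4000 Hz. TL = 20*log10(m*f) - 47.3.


m * f = 20.4 * 4000 = 81600
20*log10(81600) = 98.2338 dB
TL = 98.2338 - 47.3 = 50.934 dB


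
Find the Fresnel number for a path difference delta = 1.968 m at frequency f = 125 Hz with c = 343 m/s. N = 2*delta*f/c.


N = 2*delta*f/c = 2*delta/lambda, where lambda = c/f
lambda = 343 / 125 = 2.744 m
N = 2 * 1.968 / 2.744 = 1.4344


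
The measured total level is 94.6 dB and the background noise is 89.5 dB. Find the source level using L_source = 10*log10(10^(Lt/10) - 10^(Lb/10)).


10^(94.6/10) = 2.88403e+09
10^(89.5/10) = 8.91251e+08
Difference = 2.88403e+09 - 8.91251e+08 = 1.99278e+09
L_source = 10*log10(1.99278e+09) = 92.995 dB


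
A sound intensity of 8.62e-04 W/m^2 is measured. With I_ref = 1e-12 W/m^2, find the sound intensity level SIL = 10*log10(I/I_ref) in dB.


I / I_ref = 8.62e-04 / 1e-12 = 8.62e+08
SIL = 10 * log10(8.62e+08) = 89.355 dB


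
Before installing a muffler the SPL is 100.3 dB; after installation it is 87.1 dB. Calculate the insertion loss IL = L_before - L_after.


Insertion loss = SPL without muffler - SPL with muffler
IL = 100.3 - 87.1 = 13.2 dB


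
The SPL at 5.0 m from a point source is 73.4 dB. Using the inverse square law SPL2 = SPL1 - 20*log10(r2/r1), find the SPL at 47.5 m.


r2/r1 = 47.5/5.0 = 9.5
Correction = 20*log10(9.5) = 19.5545 dB
SPL2 = 73.4 - 19.5545 = 53.846 dB


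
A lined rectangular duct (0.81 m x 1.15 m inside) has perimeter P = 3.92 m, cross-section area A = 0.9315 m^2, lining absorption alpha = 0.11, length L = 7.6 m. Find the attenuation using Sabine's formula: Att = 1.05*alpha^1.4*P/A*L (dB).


alpha^1.4 = 0.11^1.4 = 0.0454935
Attenuation rate = 1.05 * alpha^1.4 * P / A
= 1.05 * 0.0454935 * 3.92 / 0.9315 = 0.201021 dB/m
Total Att = 0.201021 * 7.6 = 1.5278 dB


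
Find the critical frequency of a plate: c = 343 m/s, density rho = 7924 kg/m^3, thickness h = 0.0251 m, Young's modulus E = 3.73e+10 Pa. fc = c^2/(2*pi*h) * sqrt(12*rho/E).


12*rho/E = 12*7924/3.73e+10 = 2.54928e-06
sqrt(12*rho/E) = sqrt(2.54928e-06) = 0.00159665
c^2/(2*pi*h) = 343^2/(2*pi*0.0251) = 745993
fc = 745993 * 0.00159665 = 1191.1 Hz


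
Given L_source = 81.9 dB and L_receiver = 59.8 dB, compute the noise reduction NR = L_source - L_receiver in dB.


NR = L_source - L_receiver (difference between source and receiving room levels)
NR = 81.9 - 59.8 = 22.1 dB


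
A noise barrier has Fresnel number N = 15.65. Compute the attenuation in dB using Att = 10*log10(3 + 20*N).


3 + 20*N = 3 + 20*15.65 = 316
Att = 10*log10(316) = 24.997 dB


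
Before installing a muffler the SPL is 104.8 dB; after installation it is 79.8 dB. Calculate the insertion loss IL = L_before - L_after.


Insertion loss = SPL without muffler - SPL with muffler
IL = 104.8 - 79.8 = 25 dB
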